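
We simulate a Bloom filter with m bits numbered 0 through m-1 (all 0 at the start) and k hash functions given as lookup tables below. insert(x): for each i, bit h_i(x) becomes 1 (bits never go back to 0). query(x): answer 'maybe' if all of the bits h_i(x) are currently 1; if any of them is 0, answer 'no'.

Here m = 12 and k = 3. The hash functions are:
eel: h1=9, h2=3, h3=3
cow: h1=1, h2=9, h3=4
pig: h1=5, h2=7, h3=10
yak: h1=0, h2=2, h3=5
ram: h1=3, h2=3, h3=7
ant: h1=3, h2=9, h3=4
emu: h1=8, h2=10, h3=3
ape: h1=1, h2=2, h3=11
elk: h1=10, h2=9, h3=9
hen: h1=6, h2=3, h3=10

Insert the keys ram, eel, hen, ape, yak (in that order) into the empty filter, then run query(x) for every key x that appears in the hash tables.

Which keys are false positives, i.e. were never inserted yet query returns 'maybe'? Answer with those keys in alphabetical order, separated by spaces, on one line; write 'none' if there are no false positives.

Start: bits=000000000000
After insert 'ram': sets bits 3 7 -> bits=000100010000
After insert 'eel': sets bits 3 9 -> bits=000100010100
After insert 'hen': sets bits 3 6 10 -> bits=000100110110
After insert 'ape': sets bits 1 2 11 -> bits=011100110111
After insert 'yak': sets bits 0 2 5 -> bits=111101110111
Not inserted: ant cow elk emu pig — query each against bits=111101110111:
query ant: checks bit3=1, bit4=0, bit9=1 (has a 0) -> no => not a false positive
query cow: checks bit1=1, bit4=0, bit9=1 (has a 0) -> no => not a false positive
query elk: checks bit9=1, bit10=1 (all 1) -> maybe => FALSE POSITIVE
query emu: checks bit3=1, bit8=0, bit10=1 (has a 0) -> no => not a false positive
query pig: checks bit5=1, bit7=1, bit10=1 (all 1) -> maybe => FALSE POSITIVE
False positives (alphabetical): elk pig

Answer: elk pig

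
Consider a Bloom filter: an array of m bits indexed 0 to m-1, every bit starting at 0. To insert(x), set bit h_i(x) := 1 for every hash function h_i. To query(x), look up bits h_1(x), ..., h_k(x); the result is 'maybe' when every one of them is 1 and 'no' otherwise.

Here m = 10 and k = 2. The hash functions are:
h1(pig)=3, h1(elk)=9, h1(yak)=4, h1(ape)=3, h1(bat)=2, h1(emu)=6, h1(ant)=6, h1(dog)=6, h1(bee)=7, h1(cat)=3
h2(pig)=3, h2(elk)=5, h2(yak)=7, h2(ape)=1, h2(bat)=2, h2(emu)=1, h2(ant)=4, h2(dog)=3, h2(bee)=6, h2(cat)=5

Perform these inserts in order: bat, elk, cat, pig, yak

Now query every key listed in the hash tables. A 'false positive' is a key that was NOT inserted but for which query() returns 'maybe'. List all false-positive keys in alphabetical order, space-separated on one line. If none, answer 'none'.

Answer: none

Derivation:
Start: bits=0000000000
After insert 'bat': sets bits 2 -> bits=0010000000
After insert 'elk': sets bits 5 9 -> bits=0010010001
After insert 'cat': sets bits 3 5 -> bits=0011010001
After insert 'pig': sets bits 3 -> bits=0011010001
After insert 'yak': sets bits 4 7 -> bits=0011110101
Not inserted: ant ape bee dog emu — query each against bits=0011110101:
query ant: checks bit4=1, bit6=0 (has a 0) -> no => not a false positive
query ape: checks bit1=0, bit3=1 (has a 0) -> no => not a false positive
query bee: checks bit6=0, bit7=1 (has a 0) -> no => not a false positive
query dog: checks bit3=1, bit6=0 (has a 0) -> no => not a false positive
query emu: checks bit1=0, bit6=0 (has a 0) -> no => not a false positive
False positives (alphabetical): none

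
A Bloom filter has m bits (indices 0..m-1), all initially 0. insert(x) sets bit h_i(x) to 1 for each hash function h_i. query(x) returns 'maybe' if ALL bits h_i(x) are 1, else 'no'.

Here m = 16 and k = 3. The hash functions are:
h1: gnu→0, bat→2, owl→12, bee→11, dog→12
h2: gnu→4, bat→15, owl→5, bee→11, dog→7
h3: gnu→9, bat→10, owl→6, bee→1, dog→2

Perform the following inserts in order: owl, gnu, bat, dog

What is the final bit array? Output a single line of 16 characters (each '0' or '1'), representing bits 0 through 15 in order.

Answer: 1010111101101001

Derivation:
Start: bits=0000000000000000
After insert 'owl': sets bits 5 6 12 -> bits=0000011000001000
After insert 'gnu': sets bits 0 4 9 -> bits=1000111001001000
After insert 'bat': sets bits 2 10 15 -> bits=1010111001101001
After insert 'dog': sets bits 2 7 12 -> bits=1010111101101001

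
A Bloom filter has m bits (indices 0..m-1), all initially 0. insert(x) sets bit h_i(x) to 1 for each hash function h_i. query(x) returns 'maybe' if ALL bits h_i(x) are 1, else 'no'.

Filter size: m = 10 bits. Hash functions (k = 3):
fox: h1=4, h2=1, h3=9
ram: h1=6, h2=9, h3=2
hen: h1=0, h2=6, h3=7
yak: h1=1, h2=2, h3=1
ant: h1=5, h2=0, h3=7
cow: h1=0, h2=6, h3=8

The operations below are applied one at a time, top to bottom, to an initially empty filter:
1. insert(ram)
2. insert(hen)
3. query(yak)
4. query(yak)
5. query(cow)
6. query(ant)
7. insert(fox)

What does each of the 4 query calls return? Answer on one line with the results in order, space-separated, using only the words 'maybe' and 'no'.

Answer: no no no no

Derivation:
Start: bits=0000000000
Op 1: insert ram -> sets bits 2 6 9 -> bits=0010001001
Op 2: insert hen -> sets bits 0 6 7 -> bits=1010001101
Op 3: query yak -> checks bit1=0, bit2=1 (has a 0) -> no
Op 4: query yak -> checks bit1=0, bit2=1 (has a 0) -> no
Op 5: query cow -> checks bit0=1, bit6=1, bit8=0 (has a 0) -> no
Op 6: query ant -> checks bit0=1, bit5=0, bit7=1 (has a 0) -> no
Op 7: insert fox -> sets bits 1 4 9 -> bits=1110101101
Query results in order: no no no no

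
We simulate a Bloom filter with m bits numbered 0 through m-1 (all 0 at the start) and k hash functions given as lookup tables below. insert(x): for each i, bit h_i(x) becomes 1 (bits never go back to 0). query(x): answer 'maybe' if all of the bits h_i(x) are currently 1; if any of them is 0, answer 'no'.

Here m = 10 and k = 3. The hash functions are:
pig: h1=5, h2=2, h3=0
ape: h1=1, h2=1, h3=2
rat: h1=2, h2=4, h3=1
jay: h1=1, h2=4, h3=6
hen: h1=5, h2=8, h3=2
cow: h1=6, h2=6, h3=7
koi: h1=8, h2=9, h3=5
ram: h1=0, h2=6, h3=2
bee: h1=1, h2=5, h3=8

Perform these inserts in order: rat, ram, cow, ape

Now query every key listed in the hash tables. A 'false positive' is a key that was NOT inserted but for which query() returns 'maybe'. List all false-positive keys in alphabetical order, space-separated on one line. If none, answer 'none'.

Start: bits=0000000000
After insert 'rat': sets bits 1 2 4 -> bits=0110100000
After insert 'ram': sets bits 0 2 6 -> bits=1110101000
After insert 'cow': sets bits 6 7 -> bits=1110101100
After insert 'ape': sets bits 1 2 -> bits=1110101100
Not inserted: bee hen jay koi pig — query each against bits=1110101100:
query bee: checks bit1=1, bit5=0, bit8=0 (has a 0) -> no => not a false positive
query hen: checks bit2=1, bit5=0, bit8=0 (has a 0) -> no => not a false positive
query jay: checks bit1=1, bit4=1, bit6=1 (all 1) -> maybe => FALSE POSITIVE
query koi: checks bit5=0, bit8=0, bit9=0 (has a 0) -> no => not a false positive
query pig: checks bit0=1, bit2=1, bit5=0 (has a 0) -> no => not a false positive
False positives (alphabetical): jay

Answer: jay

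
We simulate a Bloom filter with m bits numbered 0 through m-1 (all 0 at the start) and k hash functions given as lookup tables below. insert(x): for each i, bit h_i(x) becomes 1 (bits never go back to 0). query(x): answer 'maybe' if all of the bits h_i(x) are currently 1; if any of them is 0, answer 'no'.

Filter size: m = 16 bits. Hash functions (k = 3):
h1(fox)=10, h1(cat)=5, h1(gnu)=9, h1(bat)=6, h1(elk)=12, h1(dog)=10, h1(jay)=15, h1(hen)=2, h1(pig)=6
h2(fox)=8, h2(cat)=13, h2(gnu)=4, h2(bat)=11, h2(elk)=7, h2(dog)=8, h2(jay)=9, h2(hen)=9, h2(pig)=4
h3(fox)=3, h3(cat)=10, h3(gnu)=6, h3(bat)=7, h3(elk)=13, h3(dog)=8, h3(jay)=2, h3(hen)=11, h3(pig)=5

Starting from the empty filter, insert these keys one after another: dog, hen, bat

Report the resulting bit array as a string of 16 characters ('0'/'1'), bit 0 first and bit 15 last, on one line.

Start: bits=0000000000000000
After insert 'dog': sets bits 8 10 -> bits=0000000010100000
After insert 'hen': sets bits 2 9 11 -> bits=0010000011110000
After insert 'bat': sets bits 6 7 11 -> bits=0010001111110000

Answer: 0010001111110000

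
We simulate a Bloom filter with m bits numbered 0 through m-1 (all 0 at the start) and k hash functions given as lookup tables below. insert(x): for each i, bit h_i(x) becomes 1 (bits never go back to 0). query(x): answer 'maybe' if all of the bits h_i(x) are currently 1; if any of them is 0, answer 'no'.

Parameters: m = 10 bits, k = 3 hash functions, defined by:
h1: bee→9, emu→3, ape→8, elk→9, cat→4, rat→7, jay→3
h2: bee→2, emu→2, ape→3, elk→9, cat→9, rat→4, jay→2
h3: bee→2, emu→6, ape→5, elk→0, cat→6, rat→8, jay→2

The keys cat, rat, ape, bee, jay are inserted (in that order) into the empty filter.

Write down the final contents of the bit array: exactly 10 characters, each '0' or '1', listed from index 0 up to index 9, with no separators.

Answer: 0011111111

Derivation:
Start: bits=0000000000
After insert 'cat': sets bits 4 6 9 -> bits=0000101001
After insert 'rat': sets bits 4 7 8 -> bits=0000101111
After insert 'ape': sets bits 3 5 8 -> bits=0001111111
After insert 'bee': sets bits 2 9 -> bits=0011111111
After insert 'jay': sets bits 2 3 -> bits=0011111111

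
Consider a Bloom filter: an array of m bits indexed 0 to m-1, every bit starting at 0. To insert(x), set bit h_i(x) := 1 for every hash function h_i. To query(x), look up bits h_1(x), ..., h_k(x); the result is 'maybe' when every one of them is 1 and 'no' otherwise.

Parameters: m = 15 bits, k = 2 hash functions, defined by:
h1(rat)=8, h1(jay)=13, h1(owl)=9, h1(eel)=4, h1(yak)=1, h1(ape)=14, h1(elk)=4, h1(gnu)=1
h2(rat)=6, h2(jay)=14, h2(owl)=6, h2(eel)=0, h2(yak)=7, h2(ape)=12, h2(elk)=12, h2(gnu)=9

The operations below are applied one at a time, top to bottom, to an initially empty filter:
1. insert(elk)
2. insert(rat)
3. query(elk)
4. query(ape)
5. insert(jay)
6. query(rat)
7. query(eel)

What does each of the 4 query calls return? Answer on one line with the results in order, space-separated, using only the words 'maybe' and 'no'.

Answer: maybe no maybe no

Derivation:
Start: bits=000000000000000
Op 1: insert elk -> sets bits 4 12 -> bits=000010000000100
Op 2: insert rat -> sets bits 6 8 -> bits=000010101000100
Op 3: query elk -> checks bit4=1, bit12=1 (all 1) -> maybe
Op 4: query ape -> checks bit12=1, bit14=0 (has a 0) -> no
Op 5: insert jay -> sets bits 13 14 -> bits=000010101000111
Op 6: query rat -> checks bit6=1, bit8=1 (all 1) -> maybe
Op 7: query eel -> checks bit0=0, bit4=1 (has a 0) -> no
Query results in order: maybe no maybe no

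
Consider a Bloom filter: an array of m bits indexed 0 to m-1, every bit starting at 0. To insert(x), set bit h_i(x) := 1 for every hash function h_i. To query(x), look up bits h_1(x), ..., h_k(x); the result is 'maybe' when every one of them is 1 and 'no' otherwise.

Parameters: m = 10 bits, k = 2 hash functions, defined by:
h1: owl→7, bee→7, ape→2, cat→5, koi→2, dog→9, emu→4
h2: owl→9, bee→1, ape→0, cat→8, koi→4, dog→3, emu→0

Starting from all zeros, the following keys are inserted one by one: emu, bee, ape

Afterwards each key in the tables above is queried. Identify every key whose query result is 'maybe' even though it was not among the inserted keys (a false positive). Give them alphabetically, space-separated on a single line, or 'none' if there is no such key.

Start: bits=0000000000
After insert 'emu': sets bits 0 4 -> bits=1000100000
After insert 'bee': sets bits 1 7 -> bits=1100100100
After insert 'ape': sets bits 0 2 -> bits=1110100100
Not inserted: cat dog koi owl — query each against bits=1110100100:
query cat: checks bit5=0, bit8=0 (has a 0) -> no => not a false positive
query dog: checks bit3=0, bit9=0 (has a 0) -> no => not a false positive
query koi: checks bit2=1, bit4=1 (all 1) -> maybe => FALSE POSITIVE
query owl: checks bit7=1, bit9=0 (has a 0) -> no => not a false positive
False positives (alphabetical): koi

Answer: koi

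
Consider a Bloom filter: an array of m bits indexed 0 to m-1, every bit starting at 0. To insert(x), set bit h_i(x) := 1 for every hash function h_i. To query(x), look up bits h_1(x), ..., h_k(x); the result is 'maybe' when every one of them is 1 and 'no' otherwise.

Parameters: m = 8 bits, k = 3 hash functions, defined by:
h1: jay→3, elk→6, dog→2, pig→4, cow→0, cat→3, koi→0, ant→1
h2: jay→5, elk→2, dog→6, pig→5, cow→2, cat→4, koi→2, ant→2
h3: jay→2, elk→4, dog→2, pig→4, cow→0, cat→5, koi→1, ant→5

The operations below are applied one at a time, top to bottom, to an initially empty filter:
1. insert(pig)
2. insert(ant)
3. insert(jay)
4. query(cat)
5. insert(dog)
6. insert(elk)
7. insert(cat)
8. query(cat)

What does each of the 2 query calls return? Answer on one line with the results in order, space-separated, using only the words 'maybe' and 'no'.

Start: bits=00000000
Op 1: insert pig -> sets bits 4 5 -> bits=00001100
Op 2: insert ant -> sets bits 1 2 5 -> bits=01101100
Op 3: insert jay -> sets bits 2 3 5 -> bits=01111100
Op 4: query cat -> checks bit3=1, bit4=1, bit5=1 (all 1) -> maybe
Op 5: insert dog -> sets bits 2 6 -> bits=01111110
Op 6: insert elk -> sets bits 2 4 6 -> bits=01111110
Op 7: insert cat -> sets bits 3 4 5 -> bits=01111110
Op 8: query cat -> checks bit3=1, bit4=1, bit5=1 (all 1) -> maybe
Query results in order: maybe maybe

Answer: maybe maybe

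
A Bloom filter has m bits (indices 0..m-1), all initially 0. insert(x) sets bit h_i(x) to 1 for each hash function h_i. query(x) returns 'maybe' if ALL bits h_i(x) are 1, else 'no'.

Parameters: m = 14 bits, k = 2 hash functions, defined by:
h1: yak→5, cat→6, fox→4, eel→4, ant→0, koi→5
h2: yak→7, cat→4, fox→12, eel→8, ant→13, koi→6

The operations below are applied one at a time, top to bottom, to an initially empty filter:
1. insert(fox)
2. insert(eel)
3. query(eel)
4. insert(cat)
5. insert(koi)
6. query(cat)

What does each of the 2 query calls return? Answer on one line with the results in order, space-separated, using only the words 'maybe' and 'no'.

Start: bits=00000000000000
Op 1: insert fox -> sets bits 4 12 -> bits=00001000000010
Op 2: insert eel -> sets bits 4 8 -> bits=00001000100010
Op 3: query eel -> checks bit4=1, bit8=1 (all 1) -> maybe
Op 4: insert cat -> sets bits 4 6 -> bits=00001010100010
Op 5: insert koi -> sets bits 5 6 -> bits=00001110100010
Op 6: query cat -> checks bit4=1, bit6=1 (all 1) -> maybe
Query results in order: maybe maybe

Answer: maybe maybe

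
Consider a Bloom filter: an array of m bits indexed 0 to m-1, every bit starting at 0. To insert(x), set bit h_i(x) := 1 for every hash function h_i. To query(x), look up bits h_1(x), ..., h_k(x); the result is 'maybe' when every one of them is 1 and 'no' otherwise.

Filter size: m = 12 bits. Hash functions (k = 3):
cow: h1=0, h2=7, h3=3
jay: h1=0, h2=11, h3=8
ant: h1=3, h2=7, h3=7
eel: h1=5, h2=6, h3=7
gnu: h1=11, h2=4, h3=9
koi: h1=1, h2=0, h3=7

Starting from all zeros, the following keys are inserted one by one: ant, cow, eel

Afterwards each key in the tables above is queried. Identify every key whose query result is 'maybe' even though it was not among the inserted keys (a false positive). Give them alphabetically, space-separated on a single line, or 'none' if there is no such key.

Answer: none

Derivation:
Start: bits=000000000000
After insert 'ant': sets bits 3 7 -> bits=000100010000
After insert 'cow': sets bits 0 3 7 -> bits=100100010000
After insert 'eel': sets bits 5 6 7 -> bits=100101110000
Not inserted: gnu jay koi — query each against bits=100101110000:
query gnu: checks bit4=0, bit9=0, bit11=0 (has a 0) -> no => not a false positive
query jay: checks bit0=1, bit8=0, bit11=0 (has a 0) -> no => not a false positive
query koi: checks bit0=1, bit1=0, bit7=1 (has a 0) -> no => not a false positive
False positives (alphabetical): none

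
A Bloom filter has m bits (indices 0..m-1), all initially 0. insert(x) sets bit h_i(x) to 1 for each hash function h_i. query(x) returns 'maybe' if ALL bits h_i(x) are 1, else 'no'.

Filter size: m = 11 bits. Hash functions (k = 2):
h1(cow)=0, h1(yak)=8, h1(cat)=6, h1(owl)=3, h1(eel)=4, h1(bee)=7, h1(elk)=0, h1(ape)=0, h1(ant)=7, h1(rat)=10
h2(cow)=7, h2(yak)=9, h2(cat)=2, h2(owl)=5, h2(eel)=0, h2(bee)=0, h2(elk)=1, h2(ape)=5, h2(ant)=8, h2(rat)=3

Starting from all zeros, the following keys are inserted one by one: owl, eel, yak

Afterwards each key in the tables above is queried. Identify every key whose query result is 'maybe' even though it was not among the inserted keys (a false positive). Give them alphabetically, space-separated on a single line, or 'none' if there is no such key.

Start: bits=00000000000
After insert 'owl': sets bits 3 5 -> bits=00010100000
After insert 'eel': sets bits 0 4 -> bits=10011100000
After insert 'yak': sets bits 8 9 -> bits=10011100110
Not inserted: ant ape bee cat cow elk rat — query each against bits=10011100110:
query ant: checks bit7=0, bit8=1 (has a 0) -> no => not a false positive
query ape: checks bit0=1, bit5=1 (all 1) -> maybe => FALSE POSITIVE
query bee: checks bit0=1, bit7=0 (has a 0) -> no => not a false positive
query cat: checks bit2=0, bit6=0 (has a 0) -> no => not a false positive
query cow: checks bit0=1, bit7=0 (has a 0) -> no => not a false positive
query elk: checks bit0=1, bit1=0 (has a 0) -> no => not a false positive
query rat: checks bit3=1, bit10=0 (has a 0) -> no => not a false positive
False positives (alphabetical): ape

Answer: ape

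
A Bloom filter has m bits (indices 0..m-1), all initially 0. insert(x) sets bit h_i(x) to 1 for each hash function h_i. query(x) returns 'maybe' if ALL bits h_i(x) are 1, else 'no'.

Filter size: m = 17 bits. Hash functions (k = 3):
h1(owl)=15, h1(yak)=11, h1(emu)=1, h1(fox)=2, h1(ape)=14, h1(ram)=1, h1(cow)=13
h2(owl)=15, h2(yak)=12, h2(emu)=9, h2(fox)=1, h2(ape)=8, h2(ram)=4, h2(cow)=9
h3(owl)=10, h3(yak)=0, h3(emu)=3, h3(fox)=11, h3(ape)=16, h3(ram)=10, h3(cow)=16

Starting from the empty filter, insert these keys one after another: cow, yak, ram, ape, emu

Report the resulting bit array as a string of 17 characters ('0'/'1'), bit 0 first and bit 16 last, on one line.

Answer: 11011000111111101

Derivation:
Start: bits=00000000000000000
After insert 'cow': sets bits 9 13 16 -> bits=00000000010001001
After insert 'yak': sets bits 0 11 12 -> bits=10000000010111001
After insert 'ram': sets bits 1 4 10 -> bits=11001000011111001
After insert 'ape': sets bits 8 14 16 -> bits=11001000111111101
After insert 'emu': sets bits 1 3 9 -> bits=11011000111111101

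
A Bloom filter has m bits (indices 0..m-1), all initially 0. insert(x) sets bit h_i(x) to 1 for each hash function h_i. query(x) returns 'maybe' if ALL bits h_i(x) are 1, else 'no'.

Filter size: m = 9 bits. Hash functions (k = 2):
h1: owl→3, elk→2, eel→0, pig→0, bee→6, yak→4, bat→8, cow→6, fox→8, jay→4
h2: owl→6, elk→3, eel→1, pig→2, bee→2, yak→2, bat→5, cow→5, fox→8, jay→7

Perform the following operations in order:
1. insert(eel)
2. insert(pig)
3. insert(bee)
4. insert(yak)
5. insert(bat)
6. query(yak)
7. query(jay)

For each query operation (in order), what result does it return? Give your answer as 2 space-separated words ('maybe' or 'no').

Answer: maybe no

Derivation:
Start: bits=000000000
Op 1: insert eel -> sets bits 0 1 -> bits=110000000
Op 2: insert pig -> sets bits 0 2 -> bits=111000000
Op 3: insert bee -> sets bits 2 6 -> bits=111000100
Op 4: insert yak -> sets bits 2 4 -> bits=111010100
Op 5: insert bat -> sets bits 5 8 -> bits=111011101
Op 6: query yak -> checks bit2=1, bit4=1 (all 1) -> maybe
Op 7: query jay -> checks bit4=1, bit7=0 (has a 0) -> no
Query results in order: maybe no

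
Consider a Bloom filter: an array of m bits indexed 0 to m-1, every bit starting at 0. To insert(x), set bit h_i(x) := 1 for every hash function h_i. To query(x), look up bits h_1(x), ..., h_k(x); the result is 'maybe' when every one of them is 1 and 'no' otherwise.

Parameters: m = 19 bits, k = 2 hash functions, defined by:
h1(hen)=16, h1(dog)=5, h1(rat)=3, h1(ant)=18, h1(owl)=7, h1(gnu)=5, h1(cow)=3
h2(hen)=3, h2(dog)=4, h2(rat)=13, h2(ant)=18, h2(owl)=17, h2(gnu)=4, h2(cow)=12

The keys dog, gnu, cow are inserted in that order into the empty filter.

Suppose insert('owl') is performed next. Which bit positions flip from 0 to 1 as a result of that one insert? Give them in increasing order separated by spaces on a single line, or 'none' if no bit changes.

Start: bits=0000000000000000000
After insert 'dog': sets bits 4 5 -> bits=0000110000000000000
After insert 'gnu': sets bits 4 5 -> bits=0000110000000000000
After insert 'cow': sets bits 3 12 -> bits=0001110000001000000
insert 'owl' would touch bits 7 17; currently bit7=0, bit17=0
Bits that are 0 among those (would change 0->1): 7 17

Answer: 7 17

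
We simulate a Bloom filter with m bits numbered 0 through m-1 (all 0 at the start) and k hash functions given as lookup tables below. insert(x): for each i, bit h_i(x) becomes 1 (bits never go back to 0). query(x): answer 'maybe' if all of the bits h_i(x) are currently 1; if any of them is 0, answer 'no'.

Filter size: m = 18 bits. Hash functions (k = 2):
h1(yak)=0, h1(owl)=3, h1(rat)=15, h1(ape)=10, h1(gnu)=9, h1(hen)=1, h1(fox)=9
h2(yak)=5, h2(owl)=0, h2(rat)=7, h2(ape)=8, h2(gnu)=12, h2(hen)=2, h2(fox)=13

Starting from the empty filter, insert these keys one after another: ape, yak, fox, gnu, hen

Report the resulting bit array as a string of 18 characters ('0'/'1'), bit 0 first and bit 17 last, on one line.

Start: bits=000000000000000000
After insert 'ape': sets bits 8 10 -> bits=000000001010000000
After insert 'yak': sets bits 0 5 -> bits=100001001010000000
After insert 'fox': sets bits 9 13 -> bits=100001001110010000
After insert 'gnu': sets bits 9 12 -> bits=100001001110110000
After insert 'hen': sets bits 1 2 -> bits=111001001110110000

Answer: 111001001110110000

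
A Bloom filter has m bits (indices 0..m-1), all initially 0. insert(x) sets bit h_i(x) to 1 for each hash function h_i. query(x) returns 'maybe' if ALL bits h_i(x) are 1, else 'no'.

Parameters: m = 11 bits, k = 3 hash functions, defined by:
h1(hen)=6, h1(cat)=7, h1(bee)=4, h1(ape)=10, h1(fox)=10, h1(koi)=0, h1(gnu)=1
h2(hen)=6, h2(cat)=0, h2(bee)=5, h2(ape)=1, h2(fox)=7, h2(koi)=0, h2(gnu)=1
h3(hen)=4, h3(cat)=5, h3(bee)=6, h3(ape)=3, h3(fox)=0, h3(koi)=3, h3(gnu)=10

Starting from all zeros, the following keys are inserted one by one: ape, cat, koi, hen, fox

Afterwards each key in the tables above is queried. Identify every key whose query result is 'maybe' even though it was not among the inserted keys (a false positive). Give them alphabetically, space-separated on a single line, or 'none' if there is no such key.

Start: bits=00000000000
After insert 'ape': sets bits 1 3 10 -> bits=01010000001
After insert 'cat': sets bits 0 5 7 -> bits=11010101001
After insert 'koi': sets bits 0 3 -> bits=11010101001
After insert 'hen': sets bits 4 6 -> bits=11011111001
After insert 'fox': sets bits 0 7 10 -> bits=11011111001
Not inserted: bee gnu — query each against bits=11011111001:
query bee: checks bit4=1, bit5=1, bit6=1 (all 1) -> maybe => FALSE POSITIVE
query gnu: checks bit1=1, bit10=1 (all 1) -> maybe => FALSE POSITIVE
False positives (alphabetical): bee gnu

Answer: bee gnu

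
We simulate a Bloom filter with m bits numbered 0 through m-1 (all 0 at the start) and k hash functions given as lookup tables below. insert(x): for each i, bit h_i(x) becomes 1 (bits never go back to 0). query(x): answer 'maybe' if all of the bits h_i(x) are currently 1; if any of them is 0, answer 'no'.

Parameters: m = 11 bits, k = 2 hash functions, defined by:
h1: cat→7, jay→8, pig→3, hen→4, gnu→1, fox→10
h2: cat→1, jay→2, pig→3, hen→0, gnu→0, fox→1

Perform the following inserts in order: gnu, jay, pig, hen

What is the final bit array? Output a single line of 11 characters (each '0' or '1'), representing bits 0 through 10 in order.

Answer: 11111000100

Derivation:
Start: bits=00000000000
After insert 'gnu': sets bits 0 1 -> bits=11000000000
After insert 'jay': sets bits 2 8 -> bits=11100000100
After insert 'pig': sets bits 3 -> bits=11110000100
After insert 'hen': sets bits 0 4 -> bits=11111000100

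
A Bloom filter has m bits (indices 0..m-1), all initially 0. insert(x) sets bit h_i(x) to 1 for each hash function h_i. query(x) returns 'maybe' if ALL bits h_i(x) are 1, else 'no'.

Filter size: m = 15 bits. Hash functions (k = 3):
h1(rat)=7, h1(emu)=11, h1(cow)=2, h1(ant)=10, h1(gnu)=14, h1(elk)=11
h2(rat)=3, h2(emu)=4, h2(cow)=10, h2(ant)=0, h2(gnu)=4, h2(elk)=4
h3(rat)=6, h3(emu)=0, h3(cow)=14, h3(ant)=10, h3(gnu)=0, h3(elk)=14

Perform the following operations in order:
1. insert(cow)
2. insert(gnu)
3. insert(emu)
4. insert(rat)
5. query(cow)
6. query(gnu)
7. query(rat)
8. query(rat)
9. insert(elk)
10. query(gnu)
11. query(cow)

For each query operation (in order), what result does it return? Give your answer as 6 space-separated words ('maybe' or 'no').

Answer: maybe maybe maybe maybe maybe maybe

Derivation:
Start: bits=000000000000000
Op 1: insert cow -> sets bits 2 10 14 -> bits=001000000010001
Op 2: insert gnu -> sets bits 0 4 14 -> bits=101010000010001
Op 3: insert emu -> sets bits 0 4 11 -> bits=101010000011001
Op 4: insert rat -> sets bits 3 6 7 -> bits=101110110011001
Op 5: query cow -> checks bit2=1, bit10=1, bit14=1 (all 1) -> maybe
Op 6: query gnu -> checks bit0=1, bit4=1, bit14=1 (all 1) -> maybe
Op 7: query rat -> checks bit3=1, bit6=1, bit7=1 (all 1) -> maybe
Op 8: query rat -> checks bit3=1, bit6=1, bit7=1 (all 1) -> maybe
Op 9: insert elk -> sets bits 4 11 14 -> bits=101110110011001
Op 10: query gnu -> checks bit0=1, bit4=1, bit14=1 (all 1) -> maybe
Op 11: query cow -> checks bit2=1, bit10=1, bit14=1 (all 1) -> maybe
Query results in order: maybe maybe maybe maybe maybe maybe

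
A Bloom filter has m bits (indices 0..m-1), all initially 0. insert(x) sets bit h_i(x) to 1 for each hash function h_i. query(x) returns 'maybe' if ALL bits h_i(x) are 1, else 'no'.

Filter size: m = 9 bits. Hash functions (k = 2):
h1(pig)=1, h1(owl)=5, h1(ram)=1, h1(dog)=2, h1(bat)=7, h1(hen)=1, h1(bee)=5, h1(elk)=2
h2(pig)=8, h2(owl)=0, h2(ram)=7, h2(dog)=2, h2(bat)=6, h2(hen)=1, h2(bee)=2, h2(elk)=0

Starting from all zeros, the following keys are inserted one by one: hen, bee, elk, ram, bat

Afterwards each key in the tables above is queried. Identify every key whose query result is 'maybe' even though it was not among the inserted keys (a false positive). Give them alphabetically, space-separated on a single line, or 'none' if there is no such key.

Start: bits=000000000
After insert 'hen': sets bits 1 -> bits=010000000
After insert 'bee': sets bits 2 5 -> bits=011001000
After insert 'elk': sets bits 0 2 -> bits=111001000
After insert 'ram': sets bits 1 7 -> bits=111001010
After insert 'bat': sets bits 6 7 -> bits=111001110
Not inserted: dog owl pig — query each against bits=111001110:
query dog: checks bit2=1 (all 1) -> maybe => FALSE POSITIVE
query owl: checks bit0=1, bit5=1 (all 1) -> maybe => FALSE POSITIVE
query pig: checks bit1=1, bit8=0 (has a 0) -> no => not a false positive
False positives (alphabetical): dog owl

Answer: dog owl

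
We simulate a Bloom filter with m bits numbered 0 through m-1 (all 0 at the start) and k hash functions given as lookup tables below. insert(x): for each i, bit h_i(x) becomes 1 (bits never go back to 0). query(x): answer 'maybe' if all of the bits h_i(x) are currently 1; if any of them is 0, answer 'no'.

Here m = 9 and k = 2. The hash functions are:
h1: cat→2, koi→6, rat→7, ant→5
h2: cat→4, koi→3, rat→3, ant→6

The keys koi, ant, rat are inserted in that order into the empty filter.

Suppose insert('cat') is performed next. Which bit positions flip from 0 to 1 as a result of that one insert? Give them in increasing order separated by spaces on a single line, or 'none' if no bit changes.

Start: bits=000000000
After insert 'koi': sets bits 3 6 -> bits=000100100
After insert 'ant': sets bits 5 6 -> bits=000101100
After insert 'rat': sets bits 3 7 -> bits=000101110
insert 'cat' would touch bits 2 4; currently bit2=0, bit4=0
Bits that are 0 among those (would change 0->1): 2 4

Answer: 2 4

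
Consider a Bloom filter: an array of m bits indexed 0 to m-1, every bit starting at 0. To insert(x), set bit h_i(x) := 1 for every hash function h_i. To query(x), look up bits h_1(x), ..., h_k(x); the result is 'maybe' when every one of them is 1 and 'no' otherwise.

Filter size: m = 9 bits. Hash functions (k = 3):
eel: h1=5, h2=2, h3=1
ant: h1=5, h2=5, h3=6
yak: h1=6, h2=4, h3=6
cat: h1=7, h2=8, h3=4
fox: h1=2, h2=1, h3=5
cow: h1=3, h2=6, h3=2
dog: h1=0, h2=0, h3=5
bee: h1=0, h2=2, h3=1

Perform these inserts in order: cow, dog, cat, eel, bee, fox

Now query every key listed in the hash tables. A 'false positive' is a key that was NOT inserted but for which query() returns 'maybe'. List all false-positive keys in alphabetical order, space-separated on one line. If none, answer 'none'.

Start: bits=000000000
After insert 'cow': sets bits 2 3 6 -> bits=001100100
After insert 'dog': sets bits 0 5 -> bits=101101100
After insert 'cat': sets bits 4 7 8 -> bits=101111111
After insert 'eel': sets bits 1 2 5 -> bits=111111111
After insert 'bee': sets bits 0 1 2 -> bits=111111111
After insert 'fox': sets bits 1 2 5 -> bits=111111111
Not inserted: ant yak — query each against bits=111111111:
query ant: checks bit5=1, bit6=1 (all 1) -> maybe => FALSE POSITIVE
query yak: checks bit4=1, bit6=1 (all 1) -> maybe => FALSE POSITIVE
False positives (alphabetical): ant yak

Answer: ant yak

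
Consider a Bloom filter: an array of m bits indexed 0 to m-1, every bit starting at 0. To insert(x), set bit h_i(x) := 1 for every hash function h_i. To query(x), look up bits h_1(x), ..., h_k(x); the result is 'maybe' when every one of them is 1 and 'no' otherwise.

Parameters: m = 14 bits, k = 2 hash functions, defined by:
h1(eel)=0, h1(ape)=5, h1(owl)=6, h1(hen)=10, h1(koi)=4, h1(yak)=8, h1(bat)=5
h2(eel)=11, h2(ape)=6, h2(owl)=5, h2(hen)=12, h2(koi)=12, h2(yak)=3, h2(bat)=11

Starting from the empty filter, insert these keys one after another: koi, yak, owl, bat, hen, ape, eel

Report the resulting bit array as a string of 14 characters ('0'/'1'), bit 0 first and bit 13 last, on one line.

Start: bits=00000000000000
After insert 'koi': sets bits 4 12 -> bits=00001000000010
After insert 'yak': sets bits 3 8 -> bits=00011000100010
After insert 'owl': sets bits 5 6 -> bits=00011110100010
After insert 'bat': sets bits 5 11 -> bits=00011110100110
After insert 'hen': sets bits 10 12 -> bits=00011110101110
After insert 'ape': sets bits 5 6 -> bits=00011110101110
After insert 'eel': sets bits 0 11 -> bits=10011110101110

Answer: 10011110101110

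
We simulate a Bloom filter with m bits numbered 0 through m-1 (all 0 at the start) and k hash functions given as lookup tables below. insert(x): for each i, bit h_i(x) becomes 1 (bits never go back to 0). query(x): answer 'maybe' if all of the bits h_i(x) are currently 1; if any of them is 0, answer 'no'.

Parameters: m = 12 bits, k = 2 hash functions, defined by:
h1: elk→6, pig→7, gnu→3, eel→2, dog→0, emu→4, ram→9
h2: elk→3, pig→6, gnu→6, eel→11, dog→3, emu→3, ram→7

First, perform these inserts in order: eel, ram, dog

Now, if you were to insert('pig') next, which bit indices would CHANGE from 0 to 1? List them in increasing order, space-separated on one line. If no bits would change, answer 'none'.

Answer: 6

Derivation:
Start: bits=000000000000
After insert 'eel': sets bits 2 11 -> bits=001000000001
After insert 'ram': sets bits 7 9 -> bits=001000010101
After insert 'dog': sets bits 0 3 -> bits=101100010101
insert 'pig' would touch bits 6 7; currently bit6=0, bit7=1
Bits that are 0 among those (would change 0->1): 6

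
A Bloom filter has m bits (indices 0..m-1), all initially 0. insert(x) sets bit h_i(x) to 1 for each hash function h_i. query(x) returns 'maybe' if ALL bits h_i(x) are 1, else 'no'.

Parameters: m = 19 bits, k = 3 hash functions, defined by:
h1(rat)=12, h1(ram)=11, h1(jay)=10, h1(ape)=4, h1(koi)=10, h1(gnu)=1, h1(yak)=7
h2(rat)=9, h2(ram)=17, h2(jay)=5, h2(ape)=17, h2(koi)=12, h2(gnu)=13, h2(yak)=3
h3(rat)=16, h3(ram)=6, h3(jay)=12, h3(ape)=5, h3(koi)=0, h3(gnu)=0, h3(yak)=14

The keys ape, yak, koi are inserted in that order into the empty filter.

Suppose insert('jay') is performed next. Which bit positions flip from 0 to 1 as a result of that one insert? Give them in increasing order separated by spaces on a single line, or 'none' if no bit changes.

Answer: none

Derivation:
Start: bits=0000000000000000000
After insert 'ape': sets bits 4 5 17 -> bits=0000110000000000010
After insert 'yak': sets bits 3 7 14 -> bits=0001110100000010010
After insert 'koi': sets bits 0 10 12 -> bits=1001110100101010010
insert 'jay' would touch bits 5 10 12; currently bit5=1, bit10=1, bit12=1
Bits that are 0 among those (would change 0->1): none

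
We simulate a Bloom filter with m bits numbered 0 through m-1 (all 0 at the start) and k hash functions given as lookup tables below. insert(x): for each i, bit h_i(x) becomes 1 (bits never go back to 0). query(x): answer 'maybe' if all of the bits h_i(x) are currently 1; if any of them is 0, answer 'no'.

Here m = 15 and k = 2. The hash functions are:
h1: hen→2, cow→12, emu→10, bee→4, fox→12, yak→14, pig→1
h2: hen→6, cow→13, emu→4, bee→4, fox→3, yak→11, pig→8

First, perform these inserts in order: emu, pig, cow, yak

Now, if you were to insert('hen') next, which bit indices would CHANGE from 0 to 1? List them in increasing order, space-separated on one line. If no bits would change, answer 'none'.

Start: bits=000000000000000
After insert 'emu': sets bits 4 10 -> bits=000010000010000
After insert 'pig': sets bits 1 8 -> bits=010010001010000
After insert 'cow': sets bits 12 13 -> bits=010010001010110
After insert 'yak': sets bits 11 14 -> bits=010010001011111
insert 'hen' would touch bits 2 6; currently bit2=0, bit6=0
Bits that are 0 among those (would change 0->1): 2 6

Answer: 2 6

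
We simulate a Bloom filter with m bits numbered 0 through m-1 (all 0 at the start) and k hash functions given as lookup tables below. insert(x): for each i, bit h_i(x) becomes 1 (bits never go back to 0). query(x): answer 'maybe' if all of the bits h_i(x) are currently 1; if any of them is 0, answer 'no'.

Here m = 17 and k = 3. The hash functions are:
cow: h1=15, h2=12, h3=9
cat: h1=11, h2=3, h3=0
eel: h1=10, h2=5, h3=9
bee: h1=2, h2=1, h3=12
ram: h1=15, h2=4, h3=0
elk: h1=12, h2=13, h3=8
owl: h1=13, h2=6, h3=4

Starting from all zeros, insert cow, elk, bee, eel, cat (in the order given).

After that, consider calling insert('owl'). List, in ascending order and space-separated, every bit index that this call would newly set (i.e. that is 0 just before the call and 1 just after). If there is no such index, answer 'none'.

Answer: 4 6

Derivation:
Start: bits=00000000000000000
After insert 'cow': sets bits 9 12 15 -> bits=00000000010010010
After insert 'elk': sets bits 8 12 13 -> bits=00000000110011010
After insert 'bee': sets bits 1 2 12 -> bits=01100000110011010
After insert 'eel': sets bits 5 9 10 -> bits=01100100111011010
After insert 'cat': sets bits 0 3 11 -> bits=11110100111111010
insert 'owl' would touch bits 4 6 13; currently bit4=0, bit6=0, bit13=1
Bits that are 0 among those (would change 0->1): 4 6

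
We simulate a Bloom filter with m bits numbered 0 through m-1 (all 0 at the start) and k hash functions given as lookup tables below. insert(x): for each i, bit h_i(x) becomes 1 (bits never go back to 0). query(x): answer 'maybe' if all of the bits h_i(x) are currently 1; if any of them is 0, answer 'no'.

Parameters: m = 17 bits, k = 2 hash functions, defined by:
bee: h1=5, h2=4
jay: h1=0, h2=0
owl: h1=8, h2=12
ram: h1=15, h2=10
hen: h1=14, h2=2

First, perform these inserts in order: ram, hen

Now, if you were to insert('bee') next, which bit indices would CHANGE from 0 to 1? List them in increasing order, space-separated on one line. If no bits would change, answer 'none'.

Answer: 4 5

Derivation:
Start: bits=00000000000000000
After insert 'ram': sets bits 10 15 -> bits=00000000001000010
After insert 'hen': sets bits 2 14 -> bits=00100000001000110
insert 'bee' would touch bits 4 5; currently bit4=0, bit5=0
Bits that are 0 among those (would change 0->1): 4 5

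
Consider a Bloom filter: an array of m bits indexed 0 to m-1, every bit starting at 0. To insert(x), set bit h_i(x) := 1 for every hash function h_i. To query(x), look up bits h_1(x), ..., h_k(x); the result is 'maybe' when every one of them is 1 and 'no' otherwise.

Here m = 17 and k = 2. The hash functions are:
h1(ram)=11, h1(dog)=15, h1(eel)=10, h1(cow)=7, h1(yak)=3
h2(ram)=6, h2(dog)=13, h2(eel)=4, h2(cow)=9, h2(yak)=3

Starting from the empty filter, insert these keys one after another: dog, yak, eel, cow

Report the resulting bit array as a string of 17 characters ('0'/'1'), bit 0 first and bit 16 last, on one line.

Answer: 00011001011001010

Derivation:
Start: bits=00000000000000000
After insert 'dog': sets bits 13 15 -> bits=00000000000001010
After insert 'yak': sets bits 3 -> bits=00010000000001010
After insert 'eel': sets bits 4 10 -> bits=00011000001001010
After insert 'cow': sets bits 7 9 -> bits=00011001011001010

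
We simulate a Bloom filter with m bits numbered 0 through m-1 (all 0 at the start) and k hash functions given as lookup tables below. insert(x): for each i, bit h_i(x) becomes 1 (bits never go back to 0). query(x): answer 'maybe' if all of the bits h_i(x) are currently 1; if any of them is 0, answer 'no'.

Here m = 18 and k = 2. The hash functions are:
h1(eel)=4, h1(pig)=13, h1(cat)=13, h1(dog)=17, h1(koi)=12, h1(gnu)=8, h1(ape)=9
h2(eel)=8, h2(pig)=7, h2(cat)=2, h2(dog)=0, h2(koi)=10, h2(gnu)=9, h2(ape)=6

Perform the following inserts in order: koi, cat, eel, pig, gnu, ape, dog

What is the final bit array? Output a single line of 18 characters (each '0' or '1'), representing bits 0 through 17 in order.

Start: bits=000000000000000000
After insert 'koi': sets bits 10 12 -> bits=000000000010100000
After insert 'cat': sets bits 2 13 -> bits=001000000010110000
After insert 'eel': sets bits 4 8 -> bits=001010001010110000
After insert 'pig': sets bits 7 13 -> bits=001010011010110000
After insert 'gnu': sets bits 8 9 -> bits=001010011110110000
After insert 'ape': sets bits 6 9 -> bits=001010111110110000
After insert 'dog': sets bits 0 17 -> bits=101010111110110001

Answer: 101010111110110001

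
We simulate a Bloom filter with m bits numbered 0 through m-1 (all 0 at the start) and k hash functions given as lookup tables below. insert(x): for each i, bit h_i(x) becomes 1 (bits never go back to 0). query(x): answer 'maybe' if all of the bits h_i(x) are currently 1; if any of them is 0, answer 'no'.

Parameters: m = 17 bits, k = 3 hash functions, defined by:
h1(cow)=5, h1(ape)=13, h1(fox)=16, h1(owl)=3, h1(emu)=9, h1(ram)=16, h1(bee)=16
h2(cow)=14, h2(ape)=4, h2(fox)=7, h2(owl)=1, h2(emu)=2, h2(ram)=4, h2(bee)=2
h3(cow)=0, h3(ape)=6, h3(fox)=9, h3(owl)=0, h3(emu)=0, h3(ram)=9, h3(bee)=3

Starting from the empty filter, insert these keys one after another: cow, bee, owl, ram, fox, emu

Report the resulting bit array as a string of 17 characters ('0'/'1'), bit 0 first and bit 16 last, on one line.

Answer: 11111101010000101

Derivation:
Start: bits=00000000000000000
After insert 'cow': sets bits 0 5 14 -> bits=10000100000000100
After insert 'bee': sets bits 2 3 16 -> bits=10110100000000101
After insert 'owl': sets bits 0 1 3 -> bits=11110100000000101
After insert 'ram': sets bits 4 9 16 -> bits=11111100010000101
After insert 'fox': sets bits 7 9 16 -> bits=11111101010000101
After insert 'emu': sets bits 0 2 9 -> bits=11111101010000101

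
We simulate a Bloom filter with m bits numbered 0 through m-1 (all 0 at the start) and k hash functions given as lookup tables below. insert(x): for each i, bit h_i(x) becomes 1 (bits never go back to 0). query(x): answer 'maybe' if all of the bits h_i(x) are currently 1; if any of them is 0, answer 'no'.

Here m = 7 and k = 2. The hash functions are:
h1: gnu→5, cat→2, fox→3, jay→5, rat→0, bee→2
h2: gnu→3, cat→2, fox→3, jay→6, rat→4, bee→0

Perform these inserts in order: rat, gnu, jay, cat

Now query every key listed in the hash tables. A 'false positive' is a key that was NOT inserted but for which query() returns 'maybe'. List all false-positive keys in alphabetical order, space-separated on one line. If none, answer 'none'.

Start: bits=0000000
After insert 'rat': sets bits 0 4 -> bits=1000100
After insert 'gnu': sets bits 3 5 -> bits=1001110
After insert 'jay': sets bits 5 6 -> bits=1001111
After insert 'cat': sets bits 2 -> bits=1011111
Not inserted: bee fox — query each against bits=1011111:
query bee: checks bit0=1, bit2=1 (all 1) -> maybe => FALSE POSITIVE
query fox: checks bit3=1 (all 1) -> maybe => FALSE POSITIVE
False positives (alphabetical): bee fox

Answer: bee fox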